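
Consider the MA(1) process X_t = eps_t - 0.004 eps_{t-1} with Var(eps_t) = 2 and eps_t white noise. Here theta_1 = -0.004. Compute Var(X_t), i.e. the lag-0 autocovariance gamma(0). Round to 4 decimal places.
\gamma(0) = 2.0000

For an MA(q) process X_t = eps_t + sum_i theta_i eps_{t-i} with
Var(eps_t) = sigma^2, the variance is
  gamma(0) = sigma^2 * (1 + sum_i theta_i^2).
  sum_i theta_i^2 = (-0.004)^2 = 0.000016.
  gamma(0) = 2 * (1 + 0.000016) = 2 * 1.000016 = 2.000032, which rounds to 2.0000.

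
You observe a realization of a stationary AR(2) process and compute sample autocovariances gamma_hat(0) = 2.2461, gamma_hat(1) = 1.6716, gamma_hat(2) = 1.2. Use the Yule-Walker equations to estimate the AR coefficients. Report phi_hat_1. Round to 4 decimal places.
\hat\phi_{1} = 0.7769

The Yule-Walker equations for an AR(p) process read, in matrix form,
  Gamma_p phi = r_p,   with   (Gamma_p)_{ij} = gamma(|i - j|),
                       (r_p)_i = gamma(i),   i,j = 1..p.
Substitute the sample gammas (Toeplitz matrix and right-hand side of size 2):
  Gamma_p = [[2.2461, 1.6716], [1.6716, 2.2461]]
  r_p     = [1.6716, 1.2]
Written out:
  2.2461 phi_1 + 1.6716 phi_2 = 1.6716
  1.6716 phi_1 + 2.2461 phi_2 = 1.2
Solve by Cramer's rule:
  det = gamma(0)^2 - gamma(1)^2 = (2.2461)^2 - (1.6716)^2 = 5.04496521 - 2.79424656 = 2.25071865
  phi_hat_1 = [gamma(1) gamma(0) - gamma(1) gamma(2)] / det = [(1.6716)(2.2461) - (1.6716)(1.2)] / 2.25071865 = 1.74866076 / 2.25071865 = 0.7769
  phi_hat_2 = [gamma(0) gamma(2) - gamma(1)^2] / det = [(2.2461)(1.2) - (1.6716)^2] / 2.25071865 = -0.09892656 / 2.25071865 = -0.044
So phi_hat = [0.7769, -0.0440].
Therefore phi_hat_1 = 0.7769.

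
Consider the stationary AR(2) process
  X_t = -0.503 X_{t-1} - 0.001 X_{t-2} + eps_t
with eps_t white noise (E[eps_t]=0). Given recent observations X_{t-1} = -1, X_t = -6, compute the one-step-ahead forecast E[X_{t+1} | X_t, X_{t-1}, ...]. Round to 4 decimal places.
E[X_{t+1} \mid \mathcal F_t] = 3.0190

For an AR(p) model X_t = c + sum_i phi_i X_{t-i} + eps_t, the
one-step-ahead conditional mean is
  E[X_{t+1} | X_t, ...] = c + sum_i phi_i X_{t+1-i}.
Substitute known values:
  E[X_{t+1} | ...] = (-0.503) * (-6) + (-0.001) * (-1)
                   = 3.0190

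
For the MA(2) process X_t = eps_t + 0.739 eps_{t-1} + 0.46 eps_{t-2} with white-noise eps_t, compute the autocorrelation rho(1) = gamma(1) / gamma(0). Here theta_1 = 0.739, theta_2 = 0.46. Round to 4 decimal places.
\rho(1) = 0.6138

For an MA(q) process with theta_0 = 1, the autocovariance is
  gamma(k) = sigma^2 * sum_{i=0..q-k} theta_i * theta_{i+k},
and rho(k) = gamma(k) / gamma(0). Sigma^2 cancels.
  numerator   = (1)*(0.739) + (0.739)*(0.46) = 1.07894.
  denominator = (1)^2 + (0.739)^2 + (0.46)^2 = 1.757721.
  rho(1) = 1.07894 / 1.757721 = 0.6138.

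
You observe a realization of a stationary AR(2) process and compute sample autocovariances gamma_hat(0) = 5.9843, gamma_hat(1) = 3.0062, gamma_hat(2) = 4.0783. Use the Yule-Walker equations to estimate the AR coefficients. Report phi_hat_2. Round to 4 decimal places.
\hat\phi_{2} = 0.5740

The Yule-Walker equations for an AR(p) process read, in matrix form,
  Gamma_p phi = r_p,   with   (Gamma_p)_{ij} = gamma(|i - j|),
                       (r_p)_i = gamma(i),   i,j = 1..p.
Substitute the sample gammas (Toeplitz matrix and right-hand side of size 2):
  Gamma_p = [[5.9843, 3.0062], [3.0062, 5.9843]]
  r_p     = [3.0062, 4.0783]
Written out:
  5.9843 phi_1 + 3.0062 phi_2 = 3.0062
  3.0062 phi_1 + 5.9843 phi_2 = 4.0783
Solve by Cramer's rule:
  det = gamma(0)^2 - gamma(1)^2 = (5.9843)^2 - (3.0062)^2 = 35.81184649 - 9.03723844 = 26.77460805
  phi_hat_1 = [gamma(1) gamma(0) - gamma(1) gamma(2)] / det = [(3.0062)(5.9843) - (3.0062)(4.0783)] / 26.77460805 = 5.7298172 / 26.77460805 = 0.214
  phi_hat_2 = [gamma(0) gamma(2) - gamma(1)^2] / det = [(5.9843)(4.0783) - (3.0062)^2] / 26.77460805 = 15.36853225 / 26.77460805 = 0.574
So phi_hat = [0.2140, 0.5740].
Therefore phi_hat_2 = 0.5740.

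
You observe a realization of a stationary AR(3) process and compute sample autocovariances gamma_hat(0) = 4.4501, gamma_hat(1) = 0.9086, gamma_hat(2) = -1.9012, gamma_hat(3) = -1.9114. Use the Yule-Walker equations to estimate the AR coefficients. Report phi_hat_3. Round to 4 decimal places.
\hat\phi_{3} = -0.2740

The Yule-Walker equations for an AR(p) process read, in matrix form,
  Gamma_p phi = r_p,   with   (Gamma_p)_{ij} = gamma(|i - j|),
                       (r_p)_i = gamma(i),   i,j = 1..p.
Substitute the sample gammas (Toeplitz matrix and right-hand side of size 3):
  Gamma_p = [[4.4501, 0.9086, -1.9012], [0.9086, 4.4501, 0.9086], [-1.9012, 0.9086, 4.4501]]
  r_p     = [0.9086, -1.9012, -1.9114]
Written out (R1..R3):
  (R1) 4.4501 phi_1 + 0.9086 phi_2 - 1.9012 phi_3 = 0.9086
  (R2) 0.9086 phi_1 + 4.4501 phi_2 + 0.9086 phi_3 = -1.9012
  (R3) -1.9012 phi_1 + 0.9086 phi_2 + 4.4501 phi_3 = -1.9114
Gaussian elimination:
  R2 <- R2 - (0.9086/4.4501) R1 = R2 - (0.204175) R1:  4.264586 phi_2 + 1.296778 phi_3 = -2.086714
  R3 <- R3 - (-1.9012/4.4501) R1 = R3 - (-0.427226) R1:  1.296778 phi_2 + 3.637857 phi_3 = -1.523222
  R3 <- R3 - (1.296778/4.264586) R2 = R3 - (0.304081) R2:  3.243532 phi_3 = -0.888693
Back-substitution:
  phi_hat_3 = -0.888693 / 3.243532 = -0.273989
  phi_hat_2 = (-2.086714 - (1.296778)(-0.273989)) / 4.264586 = -0.405997
  phi_hat_1 = (0.9086 - (0.9086)(-0.405997) - (-1.9012)(-0.273989)) / 4.4501 = 0.170014
So phi_hat = [0.1700, -0.4060, -0.2740].
Therefore phi_hat_3 = -0.2740.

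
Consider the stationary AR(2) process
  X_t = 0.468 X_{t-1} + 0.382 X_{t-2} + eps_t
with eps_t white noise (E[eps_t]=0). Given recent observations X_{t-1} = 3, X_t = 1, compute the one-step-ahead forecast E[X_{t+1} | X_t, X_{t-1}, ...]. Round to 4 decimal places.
E[X_{t+1} \mid \mathcal F_t] = 1.6140

For an AR(p) model X_t = c + sum_i phi_i X_{t-i} + eps_t, the
one-step-ahead conditional mean is
  E[X_{t+1} | X_t, ...] = c + sum_i phi_i X_{t+1-i}.
Substitute known values:
  E[X_{t+1} | ...] = (0.468) * (1) + (0.382) * (3)
                   = 1.6140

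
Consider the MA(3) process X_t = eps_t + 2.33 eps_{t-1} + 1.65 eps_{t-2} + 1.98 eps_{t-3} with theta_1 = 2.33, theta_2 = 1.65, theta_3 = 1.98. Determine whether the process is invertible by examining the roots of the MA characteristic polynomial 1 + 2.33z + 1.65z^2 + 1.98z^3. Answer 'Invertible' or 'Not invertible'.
\text{Not invertible}

The MA(q) characteristic polynomial is P(z) = 1 + 2.33z + 1.65z^2 + 1.98z^3.
Invertibility requires all roots to lie outside the unit circle, i.e. |z| > 1 for every root.
Degree 3: look for a simple real root z0 first, then factor out (1 - z/z0) and solve the remaining quadratic.
Testing z0 = -0.5: P(-0.5) = 1 + (2.33)(-0.5) + (1.65)(-0.5)^2 + (1.98)(-0.5)^3
  = 1 + (-1.165) + (0.4125) + (-0.2475) = 0.  So z_0 = -0.5 is a root, |z_0| = 0.5.
Divide out the factor (1 + 2 z) = (1 - z/z0) (since 1/z0 = -2):
  P(z) = (1 + 2 z)(1 + (0.33) z + (0.99) z^2)
  [check: z-coef 0.33 - (-2) = 2.33; z^2-coef 0.99 - (-2)(0.33) = 1.65; z^3-coef -(-2)(0.99) = 1.98.]
Remaining roots from the quadratic factor 1 + (0.33) z + (0.99) z^2:
  Set 1 + (0.33) z + (0.99) z^2 = 0, i.e. a z^2 + b z + c = 0 with a = 0.99, b = 0.33, c = 1.
  Discriminant D = b^2 - 4ac = (0.33)^2 - 4*(0.99)*1 = 0.1089 - (3.96) = -3.8511.
  D < 0, so the roots are the complex-conjugate pair z = (-b +/- i sqrt(-D)) / (2a) = -0.1667 +/- 0.9911i.
  For a conjugate pair |z|^2 = z * conj(z) = (product of roots) = c/a = 1/(0.99) = 1.010101, so |z| = sqrt(1.010101) = 1.005 for both roots.
Moduli of all roots: 0.5000, 1.0050, 1.0050.
All moduli strictly greater than 1? No.
Verdict: Not invertible.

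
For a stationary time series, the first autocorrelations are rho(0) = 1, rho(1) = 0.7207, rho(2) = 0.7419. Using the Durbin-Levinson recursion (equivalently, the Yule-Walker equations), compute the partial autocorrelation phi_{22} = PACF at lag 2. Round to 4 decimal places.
\phi_{22} = 0.4630

The PACF at lag k is phi_{kk}, the last component of the solution
to the Yule-Walker system G_k phi = r_k where
  (G_k)_{ij} = rho(|i - j|), (r_k)_i = rho(i), i,j = 1..k.
Equivalently, Durbin-Levinson gives phi_{kk} iteratively:
  phi_{11} = rho(1)
  phi_{kk} = [rho(k) - sum_{j=1..k-1} phi_{k-1,j} rho(k-j)]
            / [1 - sum_{j=1..k-1} phi_{k-1,j} rho(j)],
  phi_{k,j} = phi_{k-1,j} - phi_{kk} phi_{k-1,k-j},  j = 1..k-1.
Step k = 1:
  phi_11 = rho(1) = 0.7207.
Step k = 2:
  phi_22 = [rho(2) - phi_11 rho(1)] / [1 - phi_11 rho(1)] = [0.7419 - (0.7207)(0.7207)] / [1 - (0.7207)(0.7207)]
         = 0.22249151 / 0.48059151 = 0.463.
Therefore phi_{22} = 0.4630.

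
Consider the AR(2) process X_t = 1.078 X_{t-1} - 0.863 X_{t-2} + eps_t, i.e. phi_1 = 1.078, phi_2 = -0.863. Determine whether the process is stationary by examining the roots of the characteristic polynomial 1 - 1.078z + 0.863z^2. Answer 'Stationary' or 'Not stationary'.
\text{Stationary}

The AR(p) characteristic polynomial is P(z) = 1 - 1.078z + 0.863z^2.
Stationarity requires all roots to lie outside the unit circle, i.e. |z| > 1 for every root.
Set 1 + (-1.078) z + (0.863) z^2 = 0, i.e. a z^2 + b z + c = 0 with a = 0.863, b = -1.078, c = 1.
Discriminant D = b^2 - 4ac = (-1.078)^2 - 4*(0.863)*1 = 1.162084 - (3.452) = -2.289916.
D < 0, so the roots are the complex-conjugate pair z = (-b +/- i sqrt(-D)) / (2a) = 0.6246 +/- 0.8767i.
For a conjugate pair |z|^2 = z * conj(z) = (product of roots) = c/a = 1/(0.863) = 1.158749, so |z| = sqrt(1.158749) = 1.0765 for both roots.
Moduli of all roots: 1.0765, 1.0765.
All moduli strictly greater than 1? Yes.
Verdict: Stationary.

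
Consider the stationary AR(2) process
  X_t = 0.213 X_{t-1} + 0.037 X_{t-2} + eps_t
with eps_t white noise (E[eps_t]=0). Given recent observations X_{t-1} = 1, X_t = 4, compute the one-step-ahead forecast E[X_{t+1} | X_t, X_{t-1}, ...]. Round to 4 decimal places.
E[X_{t+1} \mid \mathcal F_t] = 0.8890

For an AR(p) model X_t = c + sum_i phi_i X_{t-i} + eps_t, the
one-step-ahead conditional mean is
  E[X_{t+1} | X_t, ...] = c + sum_i phi_i X_{t+1-i}.
Substitute known values:
  E[X_{t+1} | ...] = (0.213) * (4) + (0.037) * (1)
                   = 0.8890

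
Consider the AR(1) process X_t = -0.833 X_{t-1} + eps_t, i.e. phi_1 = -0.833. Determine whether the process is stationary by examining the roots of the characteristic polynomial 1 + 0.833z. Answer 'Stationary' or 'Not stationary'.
\text{Stationary}

The AR(p) characteristic polynomial is P(z) = 1 + 0.833z.
Stationarity requires all roots to lie outside the unit circle, i.e. |z| > 1 for every root.
This is linear in z: 1 + (0.833) z = 0  =>  z = -1/(0.833) = -1.20048,  |z| = 1.20048.
Moduli of all roots: 1.2005.
All moduli strictly greater than 1? Yes.
Verdict: Stationary.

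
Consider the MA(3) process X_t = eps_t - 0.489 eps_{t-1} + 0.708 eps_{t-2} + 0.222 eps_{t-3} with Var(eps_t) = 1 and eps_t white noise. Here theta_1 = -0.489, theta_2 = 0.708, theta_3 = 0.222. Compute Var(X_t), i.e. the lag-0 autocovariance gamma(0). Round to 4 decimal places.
\gamma(0) = 1.7897

For an MA(q) process X_t = eps_t + sum_i theta_i eps_{t-i} with
Var(eps_t) = sigma^2, the variance is
  gamma(0) = sigma^2 * (1 + sum_i theta_i^2).
  sum_i theta_i^2 = (-0.489)^2 + (0.708)^2 + (0.222)^2 = 0.239121 + 0.501264 + 0.049284 = 0.789669.
  gamma(0) = 1 * (1 + 0.789669) = 1 * 1.789669 = 1.789669, which rounds to 1.7897.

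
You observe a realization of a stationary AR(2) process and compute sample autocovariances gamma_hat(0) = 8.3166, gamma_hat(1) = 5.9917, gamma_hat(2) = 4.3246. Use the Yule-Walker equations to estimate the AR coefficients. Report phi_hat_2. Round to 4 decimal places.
\hat\phi_{2} = 0.0020

The Yule-Walker equations for an AR(p) process read, in matrix form,
  Gamma_p phi = r_p,   with   (Gamma_p)_{ij} = gamma(|i - j|),
                       (r_p)_i = gamma(i),   i,j = 1..p.
Substitute the sample gammas (Toeplitz matrix and right-hand side of size 2):
  Gamma_p = [[8.3166, 5.9917], [5.9917, 8.3166]]
  r_p     = [5.9917, 4.3246]
Written out:
  8.3166 phi_1 + 5.9917 phi_2 = 5.9917
  5.9917 phi_1 + 8.3166 phi_2 = 4.3246
Solve by Cramer's rule:
  det = gamma(0)^2 - gamma(1)^2 = (8.3166)^2 - (5.9917)^2 = 69.16583556 - 35.90046889 = 33.26536667
  phi_hat_1 = [gamma(1) gamma(0) - gamma(1) gamma(2)] / det = [(5.9917)(8.3166) - (5.9917)(4.3246)] / 33.26536667 = 23.9188664 / 33.26536667 = 0.719
  phi_hat_2 = [gamma(0) gamma(2) - gamma(1)^2] / det = [(8.3166)(4.3246) - (5.9917)^2] / 33.26536667 = 0.06549947 / 33.26536667 = 0.002
So phi_hat = [0.7190, 0.0020].
Therefore phi_hat_2 = 0.0020.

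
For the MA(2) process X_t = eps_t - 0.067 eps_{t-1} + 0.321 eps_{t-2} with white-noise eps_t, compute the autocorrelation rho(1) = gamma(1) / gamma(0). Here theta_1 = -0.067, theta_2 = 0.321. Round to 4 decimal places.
\rho(1) = -0.0799

For an MA(q) process with theta_0 = 1, the autocovariance is
  gamma(k) = sigma^2 * sum_{i=0..q-k} theta_i * theta_{i+k},
and rho(k) = gamma(k) / gamma(0). Sigma^2 cancels.
  numerator   = (1)*(-0.067) + (-0.067)*(0.321) = -0.088507.
  denominator = (1)^2 + (-0.067)^2 + (0.321)^2 = 1.10753.
  rho(1) = -0.088507 / 1.10753 = -0.0799.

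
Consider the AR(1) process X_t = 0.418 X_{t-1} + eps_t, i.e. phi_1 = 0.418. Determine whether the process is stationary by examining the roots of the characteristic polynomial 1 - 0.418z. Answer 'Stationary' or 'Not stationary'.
\text{Stationary}

The AR(p) characteristic polynomial is P(z) = 1 - 0.418z.
Stationarity requires all roots to lie outside the unit circle, i.e. |z| > 1 for every root.
This is linear in z: 1 + (-0.418) z = 0  =>  z = -1/(-0.418) = 2.392344,  |z| = 2.392344.
Moduli of all roots: 2.3923.
All moduli strictly greater than 1? Yes.
Verdict: Stationary.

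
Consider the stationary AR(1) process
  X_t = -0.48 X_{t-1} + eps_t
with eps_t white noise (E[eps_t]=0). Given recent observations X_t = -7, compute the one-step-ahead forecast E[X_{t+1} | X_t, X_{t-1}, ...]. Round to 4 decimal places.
E[X_{t+1} \mid \mathcal F_t] = 3.3600

For an AR(p) model X_t = c + sum_i phi_i X_{t-i} + eps_t, the
one-step-ahead conditional mean is
  E[X_{t+1} | X_t, ...] = c + sum_i phi_i X_{t+1-i}.
Substitute known values:
  E[X_{t+1} | ...] = (-0.48) * (-7)
                   = 3.3600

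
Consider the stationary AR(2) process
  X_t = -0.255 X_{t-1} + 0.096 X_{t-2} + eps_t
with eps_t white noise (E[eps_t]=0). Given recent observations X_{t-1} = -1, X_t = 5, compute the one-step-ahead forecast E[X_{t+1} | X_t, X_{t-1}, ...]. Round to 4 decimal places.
E[X_{t+1} \mid \mathcal F_t] = -1.3710

For an AR(p) model X_t = c + sum_i phi_i X_{t-i} + eps_t, the
one-step-ahead conditional mean is
  E[X_{t+1} | X_t, ...] = c + sum_i phi_i X_{t+1-i}.
Substitute known values:
  E[X_{t+1} | ...] = (-0.255) * (5) + (0.096) * (-1)
                   = -1.3710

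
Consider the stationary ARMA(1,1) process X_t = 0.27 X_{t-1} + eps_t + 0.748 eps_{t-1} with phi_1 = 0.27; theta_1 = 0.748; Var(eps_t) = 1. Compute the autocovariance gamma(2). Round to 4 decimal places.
\gamma(2) = 0.3563

Multiply the model equation by X_{t-k} and take expectations. With theta_0 = psi_0 = 1 and psi_j the MA(infinity) weights, this gives
  gamma(k) - sum_i phi_i gamma(k-i) = c_k,
  c_k = sigma^2 * sum_{j=k..q} theta_j psi_{j-k}   (c_k = 0 for k > q),
using gamma(-m) = gamma(m).
psi-weights needed (psi_j = theta_j + sum_i phi_i psi_{j-i}):
  psi_1 = theta_1 + phi_1 = 0.748 + (0.27) = 1.018
Right-hand sides:
  c_0 = sigma^2 (1 + theta_1 psi_1) = 1 * (1 + (0.748)(1.018)) = 1 * 1.761464 = 1.761464
  c_1 = sigma^2 theta_1 = 1 * (0.748) = 0.748
  c_2 = 0
Equations for k = 0 and k = 1 (AR order 1):
  gamma(0) = phi_1 gamma(1) + c_0
  gamma(1) = phi_1 gamma(0) + c_1
Substituting the second into the first: gamma(0) (1 - phi_1^2) = c_0 + phi_1 c_1, so
  gamma(0) = (c_0 + phi_1 c_1) / (1 - phi_1^2) = (1.761464 + (0.27)(0.748)) / (1 - (0.27)^2) = 1.963424 / 0.9271 = 2.117813.
  gamma(1) = phi_1 gamma(0) + c_1 = (0.27)(2.117813) + (0.748) = 1.319809.
For k = 2 (> q): gamma(2) = phi_1 gamma(1) = (0.27)(1.319809) = 0.356349.
Therefore gamma(2) = 0.3563 (to 4 decimal places).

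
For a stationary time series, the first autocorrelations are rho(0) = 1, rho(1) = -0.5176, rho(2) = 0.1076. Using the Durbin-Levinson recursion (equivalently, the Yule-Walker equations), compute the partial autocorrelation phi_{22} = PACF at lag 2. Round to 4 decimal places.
\phi_{22} = -0.2190

The PACF at lag k is phi_{kk}, the last component of the solution
to the Yule-Walker system G_k phi = r_k where
  (G_k)_{ij} = rho(|i - j|), (r_k)_i = rho(i), i,j = 1..k.
Equivalently, Durbin-Levinson gives phi_{kk} iteratively:
  phi_{11} = rho(1)
  phi_{kk} = [rho(k) - sum_{j=1..k-1} phi_{k-1,j} rho(k-j)]
            / [1 - sum_{j=1..k-1} phi_{k-1,j} rho(j)],
  phi_{k,j} = phi_{k-1,j} - phi_{kk} phi_{k-1,k-j},  j = 1..k-1.
Step k = 1:
  phi_11 = rho(1) = -0.5176.
Step k = 2:
  phi_22 = [rho(2) - phi_11 rho(1)] / [1 - phi_11 rho(1)] = [0.1076 - (-0.5176)(-0.5176)] / [1 - (-0.5176)(-0.5176)]
         = -0.16030976 / 0.73209024 = -0.219.
Therefore phi_{22} = -0.2190.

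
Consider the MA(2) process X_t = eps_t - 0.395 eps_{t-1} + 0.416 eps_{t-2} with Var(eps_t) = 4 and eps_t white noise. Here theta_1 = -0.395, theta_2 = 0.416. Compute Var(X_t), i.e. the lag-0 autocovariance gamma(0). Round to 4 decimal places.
\gamma(0) = 5.3163

For an MA(q) process X_t = eps_t + sum_i theta_i eps_{t-i} with
Var(eps_t) = sigma^2, the variance is
  gamma(0) = sigma^2 * (1 + sum_i theta_i^2).
  sum_i theta_i^2 = (-0.395)^2 + (0.416)^2 = 0.156025 + 0.173056 = 0.329081.
  gamma(0) = 4 * (1 + 0.329081) = 4 * 1.329081 = 5.316324, which rounds to 5.3163.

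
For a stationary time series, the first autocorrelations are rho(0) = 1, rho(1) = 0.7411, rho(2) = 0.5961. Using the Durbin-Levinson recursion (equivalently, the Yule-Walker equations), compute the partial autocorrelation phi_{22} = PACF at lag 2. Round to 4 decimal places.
\phi_{22} = 0.1040

The PACF at lag k is phi_{kk}, the last component of the solution
to the Yule-Walker system G_k phi = r_k where
  (G_k)_{ij} = rho(|i - j|), (r_k)_i = rho(i), i,j = 1..k.
Equivalently, Durbin-Levinson gives phi_{kk} iteratively:
  phi_{11} = rho(1)
  phi_{kk} = [rho(k) - sum_{j=1..k-1} phi_{k-1,j} rho(k-j)]
            / [1 - sum_{j=1..k-1} phi_{k-1,j} rho(j)],
  phi_{k,j} = phi_{k-1,j} - phi_{kk} phi_{k-1,k-j},  j = 1..k-1.
Step k = 1:
  phi_11 = rho(1) = 0.7411.
Step k = 2:
  phi_22 = [rho(2) - phi_11 rho(1)] / [1 - phi_11 rho(1)] = [0.5961 - (0.7411)(0.7411)] / [1 - (0.7411)(0.7411)]
         = 0.04687079 / 0.45077079 = 0.104.
Therefore phi_{22} = 0.1040.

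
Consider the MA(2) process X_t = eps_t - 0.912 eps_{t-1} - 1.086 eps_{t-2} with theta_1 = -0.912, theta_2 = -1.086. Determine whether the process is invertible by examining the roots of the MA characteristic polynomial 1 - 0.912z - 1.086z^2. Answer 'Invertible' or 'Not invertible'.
\text{Not invertible}

The MA(q) characteristic polynomial is P(z) = 1 - 0.912z - 1.086z^2.
Invertibility requires all roots to lie outside the unit circle, i.e. |z| > 1 for every root.
Set 1 + (-0.912) z + (-1.086) z^2 = 0, i.e. a z^2 + b z + c = 0 with a = -1.086, b = -0.912, c = 1.
Discriminant D = b^2 - 4ac = (-0.912)^2 - 4*(-1.086)*1 = 0.831744 - (-4.344) = 5.175744.
D >= 0, so the roots are real: z = (-b +/- sqrt(D)) / (2a) = (0.912 +/- 2.275026) / (-2.172).
  z_1 = (0.912 + 2.275026) / (-2.172) = -1.4673,   |z_1| = 1.4673.
  z_2 = (0.912 - 2.275026) / (-2.172) = 0.6275,   |z_2| = 0.6275.
Moduli of all roots: 1.4673, 0.6275.
All moduli strictly greater than 1? No.
Verdict: Not invertible.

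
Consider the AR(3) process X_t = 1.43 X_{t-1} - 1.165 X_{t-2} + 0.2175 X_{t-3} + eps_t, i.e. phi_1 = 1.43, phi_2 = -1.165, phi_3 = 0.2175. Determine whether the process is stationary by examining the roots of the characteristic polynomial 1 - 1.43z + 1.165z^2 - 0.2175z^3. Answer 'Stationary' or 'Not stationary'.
\text{Stationary}

The AR(p) characteristic polynomial is P(z) = 1 - 1.43z + 1.165z^2 - 0.2175z^3.
Stationarity requires all roots to lie outside the unit circle, i.e. |z| > 1 for every root.
Degree 3: look for a simple real root z0 first, then factor out (1 - z/z0) and solve the remaining quadratic.
Testing z0 = 4: P(4) = 1 + (-1.43)(4) + (1.165)(4)^2 + (-0.2175)(4)^3
  = 1 + (-5.72) + (18.64) + (-13.92) = 0.  So z_0 = 4 is a root, |z_0| = 4.
Divide out the factor (1 - 0.25 z) = (1 - z/z0) (since 1/z0 = 0.25):
  P(z) = (1 - 0.25 z)(1 + (-1.18) z + (0.87) z^2)
  [check: z-coef -1.18 - (0.25) = -1.43; z^2-coef 0.87 - (0.25)(-1.18) = 1.165; z^3-coef -(0.25)(0.87) = -0.2175.]
Remaining roots from the quadratic factor 1 + (-1.18) z + (0.87) z^2:
  Set 1 + (-1.18) z + (0.87) z^2 = 0, i.e. a z^2 + b z + c = 0 with a = 0.87, b = -1.18, c = 1.
  Discriminant D = b^2 - 4ac = (-1.18)^2 - 4*(0.87)*1 = 1.3924 - (3.48) = -2.0876.
  D < 0, so the roots are the complex-conjugate pair z = (-b +/- i sqrt(-D)) / (2a) = 0.6782 +/- 0.8304i.
  For a conjugate pair |z|^2 = z * conj(z) = (product of roots) = c/a = 1/(0.87) = 1.149425, so |z| = sqrt(1.149425) = 1.0721 for both roots.
Moduli of all roots: 4.0000, 1.0721, 1.0721.
All moduli strictly greater than 1? Yes.
Verdict: Stationary.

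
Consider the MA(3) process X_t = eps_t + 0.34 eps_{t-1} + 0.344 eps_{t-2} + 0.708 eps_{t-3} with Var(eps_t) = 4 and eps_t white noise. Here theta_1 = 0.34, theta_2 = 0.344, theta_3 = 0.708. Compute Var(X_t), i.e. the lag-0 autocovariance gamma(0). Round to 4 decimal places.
\gamma(0) = 6.9408

For an MA(q) process X_t = eps_t + sum_i theta_i eps_{t-i} with
Var(eps_t) = sigma^2, the variance is
  gamma(0) = sigma^2 * (1 + sum_i theta_i^2).
  sum_i theta_i^2 = (0.34)^2 + (0.344)^2 + (0.708)^2 = 0.1156 + 0.118336 + 0.501264 = 0.7352.
  gamma(0) = 4 * (1 + 0.7352) = 4 * 1.7352 = 6.9408.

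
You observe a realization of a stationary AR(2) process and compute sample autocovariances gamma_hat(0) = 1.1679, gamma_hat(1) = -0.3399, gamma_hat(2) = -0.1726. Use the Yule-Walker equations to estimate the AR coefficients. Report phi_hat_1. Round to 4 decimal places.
\hat\phi_{1} = -0.3650

The Yule-Walker equations for an AR(p) process read, in matrix form,
  Gamma_p phi = r_p,   with   (Gamma_p)_{ij} = gamma(|i - j|),
                       (r_p)_i = gamma(i),   i,j = 1..p.
Substitute the sample gammas (Toeplitz matrix and right-hand side of size 2):
  Gamma_p = [[1.1679, -0.3399], [-0.3399, 1.1679]]
  r_p     = [-0.3399, -0.1726]
Written out:
  1.1679 phi_1 - 0.3399 phi_2 = -0.3399
  -0.3399 phi_1 + 1.1679 phi_2 = -0.1726
Solve by Cramer's rule:
  det = gamma(0)^2 - gamma(1)^2 = (1.1679)^2 - (-0.3399)^2 = 1.36399041 - 0.11553201 = 1.2484584
  phi_hat_1 = [gamma(1) gamma(0) - gamma(1) gamma(2)] / det = [(-0.3399)(1.1679) - (-0.3399)(-0.1726)] / 1.2484584 = -0.45563595 / 1.2484584 = -0.365
  phi_hat_2 = [gamma(0) gamma(2) - gamma(1)^2] / det = [(1.1679)(-0.1726) - (-0.3399)^2] / 1.2484584 = -0.31711155 / 1.2484584 = -0.254
So phi_hat = [-0.3650, -0.2540].
Therefore phi_hat_1 = -0.3650.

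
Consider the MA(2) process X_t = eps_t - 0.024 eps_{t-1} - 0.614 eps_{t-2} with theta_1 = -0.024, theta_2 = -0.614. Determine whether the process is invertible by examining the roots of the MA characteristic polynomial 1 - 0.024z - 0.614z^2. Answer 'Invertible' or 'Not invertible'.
\text{Invertible}

The MA(q) characteristic polynomial is P(z) = 1 - 0.024z - 0.614z^2.
Invertibility requires all roots to lie outside the unit circle, i.e. |z| > 1 for every root.
Set 1 + (-0.024) z + (-0.614) z^2 = 0, i.e. a z^2 + b z + c = 0 with a = -0.614, b = -0.024, c = 1.
Discriminant D = b^2 - 4ac = (-0.024)^2 - 4*(-0.614)*1 = 0.000576 - (-2.456) = 2.456576.
D >= 0, so the roots are real: z = (-b +/- sqrt(D)) / (2a) = (0.024 +/- 1.567347) / (-1.228).
  z_1 = (0.024 + 1.567347) / (-1.228) = -1.2959,   |z_1| = 1.2959.
  z_2 = (0.024 - 1.567347) / (-1.228) = 1.2568,   |z_2| = 1.2568.
Moduli of all roots: 1.2959, 1.2568.
All moduli strictly greater than 1? Yes.
Verdict: Invertible.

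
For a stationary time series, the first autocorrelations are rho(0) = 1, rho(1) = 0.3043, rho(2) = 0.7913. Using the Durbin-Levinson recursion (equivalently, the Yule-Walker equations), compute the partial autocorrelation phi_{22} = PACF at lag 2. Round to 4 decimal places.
\phi_{22} = 0.7700

The PACF at lag k is phi_{kk}, the last component of the solution
to the Yule-Walker system G_k phi = r_k where
  (G_k)_{ij} = rho(|i - j|), (r_k)_i = rho(i), i,j = 1..k.
Equivalently, Durbin-Levinson gives phi_{kk} iteratively:
  phi_{11} = rho(1)
  phi_{kk} = [rho(k) - sum_{j=1..k-1} phi_{k-1,j} rho(k-j)]
            / [1 - sum_{j=1..k-1} phi_{k-1,j} rho(j)],
  phi_{k,j} = phi_{k-1,j} - phi_{kk} phi_{k-1,k-j},  j = 1..k-1.
Step k = 1:
  phi_11 = rho(1) = 0.3043.
Step k = 2:
  phi_22 = [rho(2) - phi_11 rho(1)] / [1 - phi_11 rho(1)] = [0.7913 - (0.3043)(0.3043)] / [1 - (0.3043)(0.3043)]
         = 0.69870151 / 0.90740151 = 0.77.
Therefore phi_{22} = 0.7700.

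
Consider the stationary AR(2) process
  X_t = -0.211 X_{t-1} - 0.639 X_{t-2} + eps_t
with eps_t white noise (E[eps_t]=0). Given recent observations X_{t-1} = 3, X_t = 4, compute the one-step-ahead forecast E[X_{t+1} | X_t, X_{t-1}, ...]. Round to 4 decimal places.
E[X_{t+1} \mid \mathcal F_t] = -2.7610

For an AR(p) model X_t = c + sum_i phi_i X_{t-i} + eps_t, the
one-step-ahead conditional mean is
  E[X_{t+1} | X_t, ...] = c + sum_i phi_i X_{t+1-i}.
Substitute known values:
  E[X_{t+1} | ...] = (-0.211) * (4) + (-0.639) * (3)
                   = -2.7610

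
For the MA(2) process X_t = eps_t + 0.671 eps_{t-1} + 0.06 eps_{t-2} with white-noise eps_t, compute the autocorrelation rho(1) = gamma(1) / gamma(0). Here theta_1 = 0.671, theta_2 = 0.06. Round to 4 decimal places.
\rho(1) = 0.4892

For an MA(q) process with theta_0 = 1, the autocovariance is
  gamma(k) = sigma^2 * sum_{i=0..q-k} theta_i * theta_{i+k},
and rho(k) = gamma(k) / gamma(0). Sigma^2 cancels.
  numerator   = (1)*(0.671) + (0.671)*(0.06) = 0.71126.
  denominator = (1)^2 + (0.671)^2 + (0.06)^2 = 1.453841.
  rho(1) = 0.71126 / 1.453841 = 0.4892.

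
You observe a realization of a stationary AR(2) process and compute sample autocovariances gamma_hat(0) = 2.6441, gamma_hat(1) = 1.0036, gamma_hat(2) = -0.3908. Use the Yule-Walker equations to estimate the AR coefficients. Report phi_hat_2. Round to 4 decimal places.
\hat\phi_{2} = -0.3410

The Yule-Walker equations for an AR(p) process read, in matrix form,
  Gamma_p phi = r_p,   with   (Gamma_p)_{ij} = gamma(|i - j|),
                       (r_p)_i = gamma(i),   i,j = 1..p.
Substitute the sample gammas (Toeplitz matrix and right-hand side of size 2):
  Gamma_p = [[2.6441, 1.0036], [1.0036, 2.6441]]
  r_p     = [1.0036, -0.3908]
Written out:
  2.6441 phi_1 + 1.0036 phi_2 = 1.0036
  1.0036 phi_1 + 2.6441 phi_2 = -0.3908
Solve by Cramer's rule:
  det = gamma(0)^2 - gamma(1)^2 = (2.6441)^2 - (1.0036)^2 = 6.99126481 - 1.00721296 = 5.98405185
  phi_hat_1 = [gamma(1) gamma(0) - gamma(1) gamma(2)] / det = [(1.0036)(2.6441) - (1.0036)(-0.3908)] / 5.98405185 = 3.04582564 / 5.98405185 = 0.509
  phi_hat_2 = [gamma(0) gamma(2) - gamma(1)^2] / det = [(2.6441)(-0.3908) - (1.0036)^2] / 5.98405185 = -2.04052724 / 5.98405185 = -0.341
So phi_hat = [0.5090, -0.3410].
Therefore phi_hat_2 = -0.3410.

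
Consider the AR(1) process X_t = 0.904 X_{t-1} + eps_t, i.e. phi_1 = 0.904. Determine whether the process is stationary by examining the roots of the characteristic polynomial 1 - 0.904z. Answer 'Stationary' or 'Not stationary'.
\text{Stationary}

The AR(p) characteristic polynomial is P(z) = 1 - 0.904z.
Stationarity requires all roots to lie outside the unit circle, i.e. |z| > 1 for every root.
This is linear in z: 1 + (-0.904) z = 0  =>  z = -1/(-0.904) = 1.106195,  |z| = 1.106195.
Moduli of all roots: 1.1062.
All moduli strictly greater than 1? Yes.
Verdict: Stationary.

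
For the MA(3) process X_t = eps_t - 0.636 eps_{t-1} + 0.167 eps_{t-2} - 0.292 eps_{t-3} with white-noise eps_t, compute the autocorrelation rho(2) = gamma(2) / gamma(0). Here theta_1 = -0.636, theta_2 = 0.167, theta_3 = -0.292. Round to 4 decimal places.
\rho(2) = 0.2324

For an MA(q) process with theta_0 = 1, the autocovariance is
  gamma(k) = sigma^2 * sum_{i=0..q-k} theta_i * theta_{i+k},
and rho(k) = gamma(k) / gamma(0). Sigma^2 cancels.
  numerator   = (1)*(0.167) + (-0.636)*(-0.292) = 0.352712.
  denominator = (1)^2 + (-0.636)^2 + (0.167)^2 + (-0.292)^2 = 1.517649.
  rho(2) = 0.352712 / 1.517649 = 0.2324.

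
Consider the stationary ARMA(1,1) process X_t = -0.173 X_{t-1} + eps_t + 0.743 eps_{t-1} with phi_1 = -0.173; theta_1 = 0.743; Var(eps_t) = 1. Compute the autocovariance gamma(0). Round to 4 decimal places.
\gamma(0) = 1.3349

Multiply the model equation by X_{t-k} and take expectations. With theta_0 = psi_0 = 1 and psi_j the MA(infinity) weights, this gives
  gamma(k) - sum_i phi_i gamma(k-i) = c_k,
  c_k = sigma^2 * sum_{j=k..q} theta_j psi_{j-k}   (c_k = 0 for k > q),
using gamma(-m) = gamma(m).
psi-weights needed (psi_j = theta_j + sum_i phi_i psi_{j-i}):
  psi_1 = theta_1 + phi_1 = 0.743 + (-0.173) = 0.57
Right-hand sides:
  c_0 = sigma^2 (1 + theta_1 psi_1) = 1 * (1 + (0.743)(0.57)) = 1 * 1.42351 = 1.42351
  c_1 = sigma^2 theta_1 = 1 * (0.743) = 0.743
  c_2 = 0
Equations for k = 0 and k = 1 (AR order 1):
  gamma(0) = phi_1 gamma(1) + c_0
  gamma(1) = phi_1 gamma(0) + c_1
Substituting the second into the first: gamma(0) (1 - phi_1^2) = c_0 + phi_1 c_1, so
  gamma(0) = (c_0 + phi_1 c_1) / (1 - phi_1^2) = (1.42351 + (-0.173)(0.743)) / (1 - (-0.173)^2) = 1.294971 / 0.970071 = 1.334924.
Therefore gamma(0) = 1.3349 (to 4 decimal places).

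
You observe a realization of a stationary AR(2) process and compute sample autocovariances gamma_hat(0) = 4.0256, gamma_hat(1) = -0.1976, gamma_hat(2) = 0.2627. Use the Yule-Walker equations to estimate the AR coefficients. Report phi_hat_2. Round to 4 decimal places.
\hat\phi_{2} = 0.0630

The Yule-Walker equations for an AR(p) process read, in matrix form,
  Gamma_p phi = r_p,   with   (Gamma_p)_{ij} = gamma(|i - j|),
                       (r_p)_i = gamma(i),   i,j = 1..p.
Substitute the sample gammas (Toeplitz matrix and right-hand side of size 2):
  Gamma_p = [[4.0256, -0.1976], [-0.1976, 4.0256]]
  r_p     = [-0.1976, 0.2627]
Written out:
  4.0256 phi_1 - 0.1976 phi_2 = -0.1976
  -0.1976 phi_1 + 4.0256 phi_2 = 0.2627
Solve by Cramer's rule:
  det = gamma(0)^2 - gamma(1)^2 = (4.0256)^2 - (-0.1976)^2 = 16.20545536 - 0.03904576 = 16.1664096
  phi_hat_1 = [gamma(1) gamma(0) - gamma(1) gamma(2)] / det = [(-0.1976)(4.0256) - (-0.1976)(0.2627)] / 16.1664096 = -0.74354904 / 16.1664096 = -0.046
  phi_hat_2 = [gamma(0) gamma(2) - gamma(1)^2] / det = [(4.0256)(0.2627) - (-0.1976)^2] / 16.1664096 = 1.01847936 / 16.1664096 = 0.063
So phi_hat = [-0.0460, 0.0630].
Therefore phi_hat_2 = 0.0630.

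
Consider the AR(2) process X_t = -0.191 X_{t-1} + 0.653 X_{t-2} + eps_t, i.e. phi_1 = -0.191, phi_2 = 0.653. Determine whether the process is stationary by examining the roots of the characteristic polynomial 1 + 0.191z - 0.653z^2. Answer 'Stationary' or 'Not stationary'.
\text{Stationary}

The AR(p) characteristic polynomial is P(z) = 1 + 0.191z - 0.653z^2.
Stationarity requires all roots to lie outside the unit circle, i.e. |z| > 1 for every root.
Set 1 + (0.191) z + (-0.653) z^2 = 0, i.e. a z^2 + b z + c = 0 with a = -0.653, b = 0.191, c = 1.
Discriminant D = b^2 - 4ac = (0.191)^2 - 4*(-0.653)*1 = 0.036481 - (-2.612) = 2.648481.
D >= 0, so the roots are real: z = (-b +/- sqrt(D)) / (2a) = (-0.191 +/- 1.627415) / (-1.306).
  z_1 = (-0.191 + 1.627415) / (-1.306) = -1.0999,   |z_1| = 1.0999.
  z_2 = (-0.191 - 1.627415) / (-1.306) = 1.3924,   |z_2| = 1.3924.
Moduli of all roots: 1.0999, 1.3924.
All moduli strictly greater than 1? Yes.
Verdict: Stationary.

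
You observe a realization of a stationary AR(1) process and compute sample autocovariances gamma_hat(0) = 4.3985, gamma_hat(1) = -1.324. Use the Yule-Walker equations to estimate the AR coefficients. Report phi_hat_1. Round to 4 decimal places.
\hat\phi_{1} = -0.3010

The Yule-Walker equations for an AR(p) process read, in matrix form,
  Gamma_p phi = r_p,   with   (Gamma_p)_{ij} = gamma(|i - j|),
                       (r_p)_i = gamma(i),   i,j = 1..p.
Substitute the sample gammas (Toeplitz matrix and right-hand side of size 1):
  Gamma_p = [[4.3985]]
  r_p     = [-1.324]
With p = 1 this is the single equation gamma(0) phi_1 = gamma(1):
  phi_hat_1 = gamma(1) / gamma(0) = -1.324 / 4.3985 = -0.3010.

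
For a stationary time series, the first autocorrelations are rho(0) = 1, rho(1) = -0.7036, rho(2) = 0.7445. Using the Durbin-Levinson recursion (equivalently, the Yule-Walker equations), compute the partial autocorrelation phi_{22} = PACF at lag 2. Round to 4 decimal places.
\phi_{22} = 0.4940

The PACF at lag k is phi_{kk}, the last component of the solution
to the Yule-Walker system G_k phi = r_k where
  (G_k)_{ij} = rho(|i - j|), (r_k)_i = rho(i), i,j = 1..k.
Equivalently, Durbin-Levinson gives phi_{kk} iteratively:
  phi_{11} = rho(1)
  phi_{kk} = [rho(k) - sum_{j=1..k-1} phi_{k-1,j} rho(k-j)]
            / [1 - sum_{j=1..k-1} phi_{k-1,j} rho(j)],
  phi_{k,j} = phi_{k-1,j} - phi_{kk} phi_{k-1,k-j},  j = 1..k-1.
Step k = 1:
  phi_11 = rho(1) = -0.7036.
Step k = 2:
  phi_22 = [rho(2) - phi_11 rho(1)] / [1 - phi_11 rho(1)] = [0.7445 - (-0.7036)(-0.7036)] / [1 - (-0.7036)(-0.7036)]
         = 0.24944704 / 0.50494704 = 0.494.
Therefore phi_{22} = 0.4940.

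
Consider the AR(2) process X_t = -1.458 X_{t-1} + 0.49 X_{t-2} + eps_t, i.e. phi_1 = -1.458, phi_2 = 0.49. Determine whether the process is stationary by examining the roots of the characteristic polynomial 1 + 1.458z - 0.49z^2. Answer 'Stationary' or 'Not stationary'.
\text{Not stationary}

The AR(p) characteristic polynomial is P(z) = 1 + 1.458z - 0.49z^2.
Stationarity requires all roots to lie outside the unit circle, i.e. |z| > 1 for every root.
Set 1 + (1.458) z + (-0.49) z^2 = 0, i.e. a z^2 + b z + c = 0 with a = -0.49, b = 1.458, c = 1.
Discriminant D = b^2 - 4ac = (1.458)^2 - 4*(-0.49)*1 = 2.125764 - (-1.96) = 4.085764.
D >= 0, so the roots are real: z = (-b +/- sqrt(D)) / (2a) = (-1.458 +/- 2.021327) / (-0.98).
  z_1 = (-1.458 + 2.021327) / (-0.98) = -0.5748,   |z_1| = 0.5748.
  z_2 = (-1.458 - 2.021327) / (-0.98) = 3.5503,   |z_2| = 3.5503.
Moduli of all roots: 0.5748, 3.5503.
All moduli strictly greater than 1? No.
Verdict: Not stationary.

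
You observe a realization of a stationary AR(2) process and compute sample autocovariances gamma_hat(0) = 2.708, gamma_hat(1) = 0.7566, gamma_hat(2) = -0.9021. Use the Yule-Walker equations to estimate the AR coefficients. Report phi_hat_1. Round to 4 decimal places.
\hat\phi_{1} = 0.4040

The Yule-Walker equations for an AR(p) process read, in matrix form,
  Gamma_p phi = r_p,   with   (Gamma_p)_{ij} = gamma(|i - j|),
                       (r_p)_i = gamma(i),   i,j = 1..p.
Substitute the sample gammas (Toeplitz matrix and right-hand side of size 2):
  Gamma_p = [[2.708, 0.7566], [0.7566, 2.708]]
  r_p     = [0.7566, -0.9021]
Written out:
  2.708 phi_1 + 0.7566 phi_2 = 0.7566
  0.7566 phi_1 + 2.708 phi_2 = -0.9021
Solve by Cramer's rule:
  det = gamma(0)^2 - gamma(1)^2 = (2.708)^2 - (0.7566)^2 = 7.333264 - 0.57244356 = 6.76082044
  phi_hat_1 = [gamma(1) gamma(0) - gamma(1) gamma(2)] / det = [(0.7566)(2.708) - (0.7566)(-0.9021)] / 6.76082044 = 2.73140166 / 6.76082044 = 0.404
  phi_hat_2 = [gamma(0) gamma(2) - gamma(1)^2] / det = [(2.708)(-0.9021) - (0.7566)^2] / 6.76082044 = -3.01533036 / 6.76082044 = -0.446
So phi_hat = [0.4040, -0.4460].
Therefore phi_hat_1 = 0.4040.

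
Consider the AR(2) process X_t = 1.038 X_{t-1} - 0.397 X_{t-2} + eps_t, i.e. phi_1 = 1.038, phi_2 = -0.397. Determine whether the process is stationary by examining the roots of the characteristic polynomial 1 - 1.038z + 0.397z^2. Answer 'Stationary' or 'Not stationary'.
\text{Stationary}

The AR(p) characteristic polynomial is P(z) = 1 - 1.038z + 0.397z^2.
Stationarity requires all roots to lie outside the unit circle, i.e. |z| > 1 for every root.
Set 1 + (-1.038) z + (0.397) z^2 = 0, i.e. a z^2 + b z + c = 0 with a = 0.397, b = -1.038, c = 1.
Discriminant D = b^2 - 4ac = (-1.038)^2 - 4*(0.397)*1 = 1.077444 - (1.588) = -0.510556.
D < 0, so the roots are the complex-conjugate pair z = (-b +/- i sqrt(-D)) / (2a) = 1.3073 +/- 0.8999i.
For a conjugate pair |z|^2 = z * conj(z) = (product of roots) = c/a = 1/(0.397) = 2.518892, so |z| = sqrt(2.518892) = 1.5871 for both roots.
Moduli of all roots: 1.5871, 1.5871.
All moduli strictly greater than 1? Yes.
Verdict: Stationary.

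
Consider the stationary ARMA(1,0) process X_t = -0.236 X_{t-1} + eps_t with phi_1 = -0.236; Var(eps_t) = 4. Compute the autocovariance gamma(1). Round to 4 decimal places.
\gamma(1) = -0.9997

Multiply the model equation by X_{t-k} and take expectations. With theta_0 = psi_0 = 1 and psi_j the MA(infinity) weights, this gives
  gamma(k) - sum_i phi_i gamma(k-i) = c_k,
  c_k = sigma^2 * sum_{j=k..q} theta_j psi_{j-k}   (c_k = 0 for k > q),
using gamma(-m) = gamma(m).
Pure AR (q = 0): c_0 = sigma^2 = 4, c_k = 0 for k >= 1.
Equations for k = 0 and k = 1 (AR order 1):
  gamma(0) = phi_1 gamma(1) + c_0
  gamma(1) = phi_1 gamma(0) + c_1
Substituting the second into the first: gamma(0) (1 - phi_1^2) = c_0 + phi_1 c_1, so
  gamma(0) = c_0 / (1 - phi_1^2) = 4 / (1 - (-0.236)^2) = 4 / 0.944304 = 4.235924.
  gamma(1) = phi_1 gamma(0) = (-0.236)(4.235924) = -0.999678.
Therefore gamma(1) = -0.9997 (to 4 decimal places).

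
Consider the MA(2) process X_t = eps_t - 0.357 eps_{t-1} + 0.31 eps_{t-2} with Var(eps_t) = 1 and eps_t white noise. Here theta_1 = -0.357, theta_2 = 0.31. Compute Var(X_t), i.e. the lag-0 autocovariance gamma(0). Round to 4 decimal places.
\gamma(0) = 1.2235

For an MA(q) process X_t = eps_t + sum_i theta_i eps_{t-i} with
Var(eps_t) = sigma^2, the variance is
  gamma(0) = sigma^2 * (1 + sum_i theta_i^2).
  sum_i theta_i^2 = (-0.357)^2 + (0.31)^2 = 0.127449 + 0.0961 = 0.223549.
  gamma(0) = 1 * (1 + 0.223549) = 1 * 1.223549 = 1.223549, which rounds to 1.2235.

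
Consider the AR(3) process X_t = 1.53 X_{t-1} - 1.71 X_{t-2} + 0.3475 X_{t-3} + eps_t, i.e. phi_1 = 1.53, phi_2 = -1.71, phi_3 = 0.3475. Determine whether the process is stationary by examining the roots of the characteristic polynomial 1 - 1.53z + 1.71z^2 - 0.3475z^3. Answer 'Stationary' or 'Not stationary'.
\text{Not stationary}

The AR(p) characteristic polynomial is P(z) = 1 - 1.53z + 1.71z^2 - 0.3475z^3.
Stationarity requires all roots to lie outside the unit circle, i.e. |z| > 1 for every root.
Degree 3: look for a simple real root z0 first, then factor out (1 - z/z0) and solve the remaining quadratic.
Testing z0 = 4: P(4) = 1 + (-1.53)(4) + (1.71)(4)^2 + (-0.3475)(4)^3
  = 1 + (-6.12) + (27.36) + (-22.24) = 0.  So z_0 = 4 is a root, |z_0| = 4.
Divide out the factor (1 - 0.25 z) = (1 - z/z0) (since 1/z0 = 0.25):
  P(z) = (1 - 0.25 z)(1 + (-1.28) z + (1.39) z^2)
  [check: z-coef -1.28 - (0.25) = -1.53; z^2-coef 1.39 - (0.25)(-1.28) = 1.71; z^3-coef -(0.25)(1.39) = -0.3475.]
Remaining roots from the quadratic factor 1 + (-1.28) z + (1.39) z^2:
  Set 1 + (-1.28) z + (1.39) z^2 = 0, i.e. a z^2 + b z + c = 0 with a = 1.39, b = -1.28, c = 1.
  Discriminant D = b^2 - 4ac = (-1.28)^2 - 4*(1.39)*1 = 1.6384 - (5.56) = -3.9216.
  D < 0, so the roots are the complex-conjugate pair z = (-b +/- i sqrt(-D)) / (2a) = 0.4604 +/- 0.7123i.
  For a conjugate pair |z|^2 = z * conj(z) = (product of roots) = c/a = 1/(1.39) = 0.719424, so |z| = sqrt(0.719424) = 0.8482 for both roots.
Moduli of all roots: 4.0000, 0.8482, 0.8482.
All moduli strictly greater than 1? No.
Verdict: Not stationary.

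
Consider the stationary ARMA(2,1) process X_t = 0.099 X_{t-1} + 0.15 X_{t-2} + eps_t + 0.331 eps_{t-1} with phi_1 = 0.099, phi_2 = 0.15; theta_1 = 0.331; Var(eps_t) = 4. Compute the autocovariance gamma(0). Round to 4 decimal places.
\gamma(0) = 4.9227

Multiply the model equation by X_{t-k} and take expectations. With theta_0 = psi_0 = 1 and psi_j the MA(infinity) weights, this gives
  gamma(k) - sum_i phi_i gamma(k-i) = c_k,
  c_k = sigma^2 * sum_{j=k..q} theta_j psi_{j-k}   (c_k = 0 for k > q),
using gamma(-m) = gamma(m).
psi-weights needed (psi_j = theta_j + sum_i phi_i psi_{j-i}):
  psi_1 = theta_1 + phi_1 = 0.331 + (0.099) = 0.43
Right-hand sides:
  c_0 = sigma^2 (1 + theta_1 psi_1) = 4 * (1 + (0.331)(0.43)) = 4 * 1.14233 = 4.56932
  c_1 = sigma^2 theta_1 = 4 * (0.331) = 1.324
  c_2 = 0
Equations for k = 0, 1, 2 (AR order 2, c_2 = 0):
  (E0) gamma(0) = phi_1 gamma(1) + phi_2 gamma(2) + c_0
  (E1) gamma(1) = phi_1 gamma(0) + phi_2 gamma(1) + c_1
  (E2) gamma(2) = phi_1 gamma(1) + phi_2 gamma(0)
From (E1): gamma(1) = A gamma(0) + B with
  A = phi_1 / (1 - phi_2) = 0.099 / 0.85 = 0.116471,   B = c_1 / (1 - phi_2) = 1.324 / 0.85 = 1.557647.
Insert (E2) into (E0): gamma(0) (1 - phi_2^2) = phi_1 (1 + phi_2) gamma(1) + c_0.
  phi_1 (1 + phi_2) = (0.099)(1.15) = 0.11385,   1 - phi_2^2 = 0.9775.
Replace gamma(1) by A gamma(0) + B and collect gamma(0):
  gamma(0) [0.9775 - (0.11385)(0.116471)] = (0.11385)(1.557647) + 4.56932
  gamma(0) * 0.96424 = 4.746658
  gamma(0) = 4.746658 / 0.96424 = 4.922695.
Therefore gamma(0) = 4.9227 (to 4 decimal places).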